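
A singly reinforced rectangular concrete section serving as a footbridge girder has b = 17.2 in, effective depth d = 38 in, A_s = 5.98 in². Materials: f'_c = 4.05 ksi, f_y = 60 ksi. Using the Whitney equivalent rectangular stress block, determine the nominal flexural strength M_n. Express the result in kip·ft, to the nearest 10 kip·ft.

T = A_s f_y = 5.98 × 60 = 358.8 kips.
a = T/(0.85 f'_c b) = 358.8/(0.85 × 4.05 × 17.2) = 6.060 in.
M_n = T(d − a/2) = 358.8 × (38 − 3.03) = 12547.2 kip·in = 12547.2/12 = 1045.60 kip·ft.

M_n ≈ 1050 kip·ft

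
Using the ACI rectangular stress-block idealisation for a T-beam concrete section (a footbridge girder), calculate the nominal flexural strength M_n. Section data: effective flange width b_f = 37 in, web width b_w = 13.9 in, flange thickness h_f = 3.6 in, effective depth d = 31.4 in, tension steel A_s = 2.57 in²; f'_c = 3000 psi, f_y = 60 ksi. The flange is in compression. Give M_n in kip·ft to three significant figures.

M_n ≈ 393 kip·ft

Tension: T = A_s f_y = 2.57 × 60 = 154.2 kips.
Try a within the flange: a = T/(0.85 f'_c b_f) = 154.2/(0.85 × 3 × 37) = 1.634 in.
Since a = 1.634 ≤ h_f = 3.6 in, the stress block lies entirely in the flange; analyse as a rectangular beam of width b_f.
M_n = T(d − a/2) = 154.2 × (31.4 − 0.817) = 4715.9 kip·in.
M_n = 4715.9/12 = 392.99 kip·ft.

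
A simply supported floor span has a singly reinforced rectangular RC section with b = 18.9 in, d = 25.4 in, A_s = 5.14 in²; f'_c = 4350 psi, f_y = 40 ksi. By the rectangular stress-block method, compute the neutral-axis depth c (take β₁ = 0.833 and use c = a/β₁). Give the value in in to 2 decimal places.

c ≈ 3.53 in

T = A_s f_y = 5.14 × 40 = 205.6 kips.
a = T/(0.85 f'_c b) = 205.6/(0.85 × 4.35 × 18.9) = 2.9421 in.
With β₁ = 0.833, c = a/β₁ = 2.9421/0.833 = 3.53 in.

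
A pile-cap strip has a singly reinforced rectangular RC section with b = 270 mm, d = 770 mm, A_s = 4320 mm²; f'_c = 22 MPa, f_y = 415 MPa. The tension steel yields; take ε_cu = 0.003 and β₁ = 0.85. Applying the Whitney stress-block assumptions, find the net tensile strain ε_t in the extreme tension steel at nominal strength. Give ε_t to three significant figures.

a = A_s f_y/(0.85 f'_c b) = 355.08 mm.
β₁ = 0.85, so c = a/β₁ = 355.08/0.85 = 417.74 mm.
From the linear strain diagram with ε_cu = 0.003: ε_t = 0.003 (d − c)/c = 0.003 × (770 − 417.74)/417.74 = 0.00253.
ε_t < 0.004 — the section is over-reinforced for flexure under ACI limits.

ε_t ≈ 0.00253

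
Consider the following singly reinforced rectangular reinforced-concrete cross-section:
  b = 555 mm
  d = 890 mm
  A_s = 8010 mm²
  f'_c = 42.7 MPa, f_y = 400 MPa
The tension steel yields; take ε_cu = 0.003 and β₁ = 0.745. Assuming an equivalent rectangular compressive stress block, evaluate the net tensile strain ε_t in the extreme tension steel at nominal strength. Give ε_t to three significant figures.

a = A_s f_y/(0.85 f'_c b) = 159.06 mm.
β₁ = 0.745, so c = a/β₁ = 159.06/0.745 = 213.50 mm.
From the linear strain diagram with ε_cu = 0.003: ε_t = 0.003 (d − c)/c = 0.003 × (890 − 213.50)/213.50 = 0.00951.
Since ε_t ≥ 0.005, the section is tension-controlled.

ε_t ≈ 0.00951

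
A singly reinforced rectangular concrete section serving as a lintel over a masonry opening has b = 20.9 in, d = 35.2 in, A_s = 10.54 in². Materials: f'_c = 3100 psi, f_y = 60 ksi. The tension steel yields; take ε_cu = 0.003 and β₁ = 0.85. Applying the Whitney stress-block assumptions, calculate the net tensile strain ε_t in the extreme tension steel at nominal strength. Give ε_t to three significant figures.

a = A_s f_y/(0.85 f'_c b) = 11.483 in.
β₁ = 0.85, so c = a/β₁ = 11.483/0.85 = 13.509 in.
From the linear strain diagram with ε_cu = 0.003: ε_t = 0.003 (d − c)/c = 0.003 × (35.2 − 13.509)/13.509 = 0.00482.
ε_t is between 0.004 and 0.005 — transition zone.

ε_t ≈ 0.00482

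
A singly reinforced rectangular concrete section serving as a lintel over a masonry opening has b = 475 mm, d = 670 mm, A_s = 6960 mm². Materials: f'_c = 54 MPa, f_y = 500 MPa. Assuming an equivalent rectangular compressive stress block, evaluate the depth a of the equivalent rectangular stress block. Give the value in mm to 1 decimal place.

T = A_s f_y = 6960 × 500 = 3480000 N = 3480 kN.
Setting C = 0.85 f'_c a b equal to T: a = 3480000/(0.85 × 54 × 475) = 159.6 mm.

a ≈ 159.6 mm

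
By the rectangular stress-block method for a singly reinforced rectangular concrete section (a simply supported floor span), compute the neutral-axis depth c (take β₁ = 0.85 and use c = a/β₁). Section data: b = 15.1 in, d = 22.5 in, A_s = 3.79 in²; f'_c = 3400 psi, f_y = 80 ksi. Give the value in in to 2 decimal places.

T = A_s f_y = 3.79 × 80 = 303.2 kips.
a = T/(0.85 f'_c b) = 303.2/(0.85 × 3.4 × 15.1) = 6.9479 in.
With β₁ = 0.85, c = a/β₁ = 6.9479/0.85 = 8.17 in.

c ≈ 8.17 in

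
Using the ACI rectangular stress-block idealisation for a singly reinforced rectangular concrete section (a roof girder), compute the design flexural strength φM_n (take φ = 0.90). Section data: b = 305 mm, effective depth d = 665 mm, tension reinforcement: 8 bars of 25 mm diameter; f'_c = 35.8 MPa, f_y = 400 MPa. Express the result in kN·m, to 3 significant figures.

φM_n ≈ 821 kN·m

A_s = 8 × 491 = 3928 mm².
T = A_s f_y = 3928 × 400 = 1571200 N = 1571.2 kN.
From C = T: a = T/(0.85 f'_c b) = 1571200/(0.85 × 35.8 × 305) = 169.29 mm.
M_n = T(d − a/2) = 1571.2 kN × (665 − 84.645) mm = 911.85 kN·m.
φM_n = 0.90 × 911.85 = 820.67 kN·m.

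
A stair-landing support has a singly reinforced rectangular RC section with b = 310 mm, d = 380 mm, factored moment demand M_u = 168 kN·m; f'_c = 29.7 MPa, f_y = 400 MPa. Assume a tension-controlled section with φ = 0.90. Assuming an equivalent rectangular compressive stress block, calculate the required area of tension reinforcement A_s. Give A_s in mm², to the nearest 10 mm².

M_n = M_u/φ = 168/0.90 = 186.667 kN·m.
With M_n = 0.85 f'_c a b (d − a/2), solve the quadratic for a:
a = d − √(d² − 2M_n/(0.85 f'_c b)) = 380 − √(380² − 2 × 186.667×10⁶/(0.85 × 29.7 × 310)) = 69.04 mm.
A_s = 0.85 f'_c a b / f_y = 0.85 × 29.7 × 69.04 × 310 / 400 = 1350.8 mm².

A_s ≈ 1350 mm²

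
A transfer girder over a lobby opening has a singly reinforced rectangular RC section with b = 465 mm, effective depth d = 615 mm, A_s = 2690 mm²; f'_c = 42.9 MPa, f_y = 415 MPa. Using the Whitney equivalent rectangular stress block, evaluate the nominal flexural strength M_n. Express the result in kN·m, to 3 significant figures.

M_n ≈ 650 kN·m

T = A_s f_y = 2690 × 415 = 1116350 N = 1116.35 kN.
From C = T: a = T/(0.85 f'_c b) = 1116350/(0.85 × 42.9 × 465) = 65.84 mm.
M_n = T(d − a/2) = 1116.35 kN × (615 − 32.92) mm = 649.81 kN·m.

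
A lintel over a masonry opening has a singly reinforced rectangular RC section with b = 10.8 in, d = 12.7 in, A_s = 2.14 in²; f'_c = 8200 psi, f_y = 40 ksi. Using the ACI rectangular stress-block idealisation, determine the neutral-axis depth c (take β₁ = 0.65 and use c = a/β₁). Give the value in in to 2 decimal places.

T = A_s f_y = 2.14 × 40 = 85.6 kips.
a = T/(0.85 f'_c b) = 85.6/(0.85 × 8.2 × 10.8) = 1.1371 in.
With β₁ = 0.65, c = a/β₁ = 1.1371/0.65 = 1.75 in.

c ≈ 1.75 in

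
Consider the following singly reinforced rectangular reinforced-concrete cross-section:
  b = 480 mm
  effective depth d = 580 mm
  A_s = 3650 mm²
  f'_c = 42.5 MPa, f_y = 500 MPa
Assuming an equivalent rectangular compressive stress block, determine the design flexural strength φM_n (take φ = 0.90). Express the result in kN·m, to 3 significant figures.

φM_n ≈ 866 kN·m

T = A_s f_y = 3650 × 500 = 1825000 N = 1825 kN.
From C = T: a = T/(0.85 f'_c b) = 1825000/(0.85 × 42.5 × 480) = 105.25 mm.
M_n = T(d − a/2) = 1825 kN × (580 − 52.625) mm = 962.46 kN·m.
φM_n = 0.90 × 962.46 = 866.21 kN·m.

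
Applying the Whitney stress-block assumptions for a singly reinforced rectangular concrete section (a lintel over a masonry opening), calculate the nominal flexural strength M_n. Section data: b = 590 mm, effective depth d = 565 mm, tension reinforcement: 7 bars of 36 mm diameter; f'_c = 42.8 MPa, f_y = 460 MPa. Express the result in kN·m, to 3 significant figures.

A_s = 7 × 1018 = 7126 mm².
T = A_s f_y = 7126 × 460 = 3277960 N = 3277.96 kN.
From C = T: a = T/(0.85 f'_c b) = 3277960/(0.85 × 42.8 × 590) = 152.72 mm.
M_n = T(d − a/2) = 3277.96 kN × (565 − 76.36) mm = 1601.74 kN·m.

M_n ≈ 1600 kN·m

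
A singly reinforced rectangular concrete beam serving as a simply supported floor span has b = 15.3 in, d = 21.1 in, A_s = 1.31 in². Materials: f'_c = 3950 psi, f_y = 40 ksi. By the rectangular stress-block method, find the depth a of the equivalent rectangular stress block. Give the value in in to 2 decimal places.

a ≈ 1.02 in

T = A_s f_y = 1.31 × 40 = 52.4 kips.
a = T/(0.85 f'_c b) = 52.4/(0.85 × 3.95 × 15.3) = 1.02 in.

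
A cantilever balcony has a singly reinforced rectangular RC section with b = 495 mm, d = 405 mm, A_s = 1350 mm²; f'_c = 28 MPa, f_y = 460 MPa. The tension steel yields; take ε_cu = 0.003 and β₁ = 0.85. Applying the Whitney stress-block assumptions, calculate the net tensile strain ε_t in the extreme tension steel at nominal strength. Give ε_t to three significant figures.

ε_t ≈ 0.0166

a = A_s f_y/(0.85 f'_c b) = 52.71 mm.
β₁ = 0.85, so c = a/β₁ = 52.71/0.85 = 62.01 mm.
From the linear strain diagram with ε_cu = 0.003: ε_t = 0.003 (d − c)/c = 0.003 × (405 − 62.01)/62.01 = 0.0166.
Since ε_t ≥ 0.005, the section is tension-controlled.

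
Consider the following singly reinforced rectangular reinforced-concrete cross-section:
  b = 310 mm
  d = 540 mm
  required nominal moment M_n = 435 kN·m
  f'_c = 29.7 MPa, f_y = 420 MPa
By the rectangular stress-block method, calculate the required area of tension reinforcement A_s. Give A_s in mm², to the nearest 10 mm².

With M_n = 0.85 f'_c a b (d − a/2), solve the quadratic for a:
a = d − √(d² − 2M_n/(0.85 f'_c b)) = 540 − √(540² − 2 × 435×10⁶/(0.85 × 29.7 × 310)) = 115.23 mm.
A_s = 0.85 f'_c a b / f_y = 0.85 × 29.7 × 115.23 × 310 / 420 = 2147.1 mm².

A_s ≈ 2150 mm²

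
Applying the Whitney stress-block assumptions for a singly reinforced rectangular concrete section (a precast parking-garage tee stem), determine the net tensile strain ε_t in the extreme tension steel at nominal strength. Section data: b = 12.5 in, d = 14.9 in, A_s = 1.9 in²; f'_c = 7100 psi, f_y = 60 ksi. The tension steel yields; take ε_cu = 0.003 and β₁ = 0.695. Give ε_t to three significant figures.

ε_t ≈ 0.0176

a = A_s f_y/(0.85 f'_c b) = 1.511 in.
β₁ = 0.695, so c = a/β₁ = 1.511/0.695 = 2.174 in.
From the linear strain diagram with ε_cu = 0.003: ε_t = 0.003 (d − c)/c = 0.003 × (14.9 − 2.174)/2.174 = 0.0176.
Since ε_t ≥ 0.005, the section is tension-controlled.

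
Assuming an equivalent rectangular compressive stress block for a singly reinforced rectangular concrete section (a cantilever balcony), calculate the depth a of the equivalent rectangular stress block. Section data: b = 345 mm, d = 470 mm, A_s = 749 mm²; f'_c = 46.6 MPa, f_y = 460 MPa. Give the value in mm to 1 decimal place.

T = A_s f_y = 749 × 460 = 344540 N = 344.54 kN.
Setting C = 0.85 f'_c a b equal to T: a = 344540/(0.85 × 46.6 × 345) = 25.2 mm.

a ≈ 25.2 mm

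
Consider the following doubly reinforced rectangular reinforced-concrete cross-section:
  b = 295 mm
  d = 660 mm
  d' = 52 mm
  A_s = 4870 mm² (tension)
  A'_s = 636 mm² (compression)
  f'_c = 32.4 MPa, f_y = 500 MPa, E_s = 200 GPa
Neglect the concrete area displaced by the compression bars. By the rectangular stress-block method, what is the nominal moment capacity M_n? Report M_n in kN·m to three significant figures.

Assume both tension and compression steel yield.
Net tension couple steel: A_s − A'_s = 4234 mm².
a = (A_s − A'_s) f_y / (0.85 f'_c b) = 2117000/(0.85 × 32.4 × 295) = 260.58 mm.
c = a/β₁ = 260.58/0.819 = 318.17 mm; ε'_s = 0.003(c − d')/c = 0.0025 ≥ f_y/E_s = 0.0025, so compression steel does yield.
M_n = (A_s − A'_s) f_y (d − a/2) + A'_s f_y (d − d') = [2117000 × (660 − 130.29) + 318000 × (660 − 52)] × 10⁻⁶ = 1121.40 + 193.34 = 1314.74 kN·m.

M_n ≈ 1310 kN·m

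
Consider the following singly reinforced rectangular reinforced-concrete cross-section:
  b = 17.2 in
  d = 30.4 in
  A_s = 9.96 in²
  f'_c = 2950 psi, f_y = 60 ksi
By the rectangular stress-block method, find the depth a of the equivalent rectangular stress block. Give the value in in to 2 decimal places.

T = A_s f_y = 9.96 × 60 = 597.6 kips.
a = T/(0.85 f'_c b) = 597.6/(0.85 × 2.95 × 17.2) = 13.86 in.

a ≈ 13.86 in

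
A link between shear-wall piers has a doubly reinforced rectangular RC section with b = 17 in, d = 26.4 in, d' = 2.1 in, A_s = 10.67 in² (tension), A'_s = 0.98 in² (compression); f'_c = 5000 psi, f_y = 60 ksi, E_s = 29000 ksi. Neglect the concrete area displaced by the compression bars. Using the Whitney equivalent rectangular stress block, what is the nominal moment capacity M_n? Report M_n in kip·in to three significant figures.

M_n ≈ 14400 kip·in

Assume both steels yield.
a = (A_s − A'_s) f_y/(0.85 f'_c b) = (10.67 − 0.98) × 60/(0.85 × 5 × 17) = 8.047 in.
c = a/β₁ = 8.047/0.8 = 10.059 in; ε'_s = 0.003(c − d')/c = 0.0024 ≥ ε_y = 0.0021, so the compression steel yields.
M_n = (A_s − A'_s) f_y (d − a/2) + A'_s f_y (d − d') = 581.4 × (26.4 − 4.0235) + 58.8 × (26.4 − 2.1) = 13009.7 + 1428.8 = 14438.5 kip·in.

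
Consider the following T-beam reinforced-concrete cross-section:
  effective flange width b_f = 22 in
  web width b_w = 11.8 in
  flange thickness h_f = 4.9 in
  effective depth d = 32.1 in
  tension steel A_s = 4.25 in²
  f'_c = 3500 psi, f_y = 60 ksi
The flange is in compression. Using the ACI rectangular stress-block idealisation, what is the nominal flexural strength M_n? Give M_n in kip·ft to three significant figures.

Tension: T = A_s f_y = 4.25 × 60 = 255 kips.
Try a within the flange: a = T/(0.85 f'_c b_f) = 255/(0.85 × 3.5 × 22) = 3.896 in.
Since a = 3.896 ≤ h_f = 4.9 in, the stress block lies entirely in the flange; analyse as a rectangular beam of width b_f.
M_n = T(d − a/2) = 255 × (32.1 − 1.948) = 7688.8 kip·in.
M_n = 7688.8/12 = 640.73 kip·ft.

M_n ≈ 641 kip·ft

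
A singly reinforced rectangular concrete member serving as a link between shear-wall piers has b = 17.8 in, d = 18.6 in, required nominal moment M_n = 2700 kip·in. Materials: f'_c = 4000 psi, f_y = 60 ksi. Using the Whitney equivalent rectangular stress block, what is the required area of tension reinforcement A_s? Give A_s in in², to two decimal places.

A_s ≈ 2.60 in²

From M_n = 0.85 f'_c a b (d − a/2):
a = d − √(d² − 2M_n/(0.85 f'_c b)) = 18.6 − √(18.6² − 2 × 2700/(0.85 × 4 × 17.8)) = 2.577 in.
A_s = 0.85 f'_c a b / f_y = 0.85 × 4 × 2.577 × 17.8 / 60 = 2.599 in².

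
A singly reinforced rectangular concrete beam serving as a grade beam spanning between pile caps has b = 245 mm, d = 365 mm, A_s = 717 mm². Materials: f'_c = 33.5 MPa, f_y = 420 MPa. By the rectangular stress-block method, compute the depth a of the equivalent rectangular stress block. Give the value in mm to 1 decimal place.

T = A_s f_y = 717 × 420 = 301140 N = 301.14 kN.
Setting C = 0.85 f'_c a b equal to T: a = 301140/(0.85 × 33.5 × 245) = 43.2 mm.

a ≈ 43.2 mm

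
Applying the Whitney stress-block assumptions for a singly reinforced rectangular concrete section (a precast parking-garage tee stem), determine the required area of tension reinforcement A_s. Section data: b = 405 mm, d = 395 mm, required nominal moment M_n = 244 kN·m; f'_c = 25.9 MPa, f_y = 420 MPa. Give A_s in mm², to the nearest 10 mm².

A_s ≈ 1630 mm²

With M_n = 0.85 f'_c a b (d − a/2), solve the quadratic for a:
a = d − √(d² − 2M_n/(0.85 f'_c b)) = 395 − √(395² − 2 × 244×10⁶/(0.85 × 25.9 × 405)) = 76.74 mm.
A_s = 0.85 f'_c a b / f_y = 0.85 × 25.9 × 76.74 × 405 / 420 = 1629.1 mm².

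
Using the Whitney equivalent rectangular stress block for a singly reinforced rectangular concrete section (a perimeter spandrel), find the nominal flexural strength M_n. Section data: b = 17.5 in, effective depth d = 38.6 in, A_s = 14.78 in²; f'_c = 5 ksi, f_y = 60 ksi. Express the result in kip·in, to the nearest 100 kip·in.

T = A_s f_y = 14.78 × 60 = 886.8 kips.
a = T/(0.85 f'_c b) = 886.8/(0.85 × 5 × 17.5) = 11.923 in.
M_n = T(d − a/2) = 886.8 × (38.6 − 5.9615) = 28943.8 kip·in.

M_n ≈ 28900 kip·in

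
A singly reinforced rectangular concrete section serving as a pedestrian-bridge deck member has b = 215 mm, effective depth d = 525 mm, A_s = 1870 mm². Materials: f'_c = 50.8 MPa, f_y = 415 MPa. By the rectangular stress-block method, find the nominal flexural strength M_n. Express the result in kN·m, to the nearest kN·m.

M_n ≈ 375 kN·m

T = A_s f_y = 1870 × 415 = 776050 N = 776.05 kN.
From C = T: a = T/(0.85 f'_c b) = 776050/(0.85 × 50.8 × 215) = 83.59 mm.
M_n = T(d − a/2) = 776.05 kN × (525 − 41.795) mm = 374.99 kN·m.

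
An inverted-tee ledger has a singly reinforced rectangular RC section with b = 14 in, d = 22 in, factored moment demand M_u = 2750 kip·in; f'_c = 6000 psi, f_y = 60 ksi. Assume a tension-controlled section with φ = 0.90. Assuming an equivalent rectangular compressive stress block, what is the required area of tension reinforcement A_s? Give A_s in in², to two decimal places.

A_s ≈ 2.43 in²

M_n = M_u/φ = 2750/0.90 = 3055.56 kip·in.
From M_n = 0.85 f'_c a b (d − a/2):
a = d − √(d² − 2M_n/(0.85 f'_c b)) = 22 − √(22² − 2 × 3055.56/(0.85 × 6 × 14)) = 2.040 in.
A_s = 0.85 f'_c a b / f_y = 0.85 × 6 × 2.040 × 14 / 60 = 2.428 in².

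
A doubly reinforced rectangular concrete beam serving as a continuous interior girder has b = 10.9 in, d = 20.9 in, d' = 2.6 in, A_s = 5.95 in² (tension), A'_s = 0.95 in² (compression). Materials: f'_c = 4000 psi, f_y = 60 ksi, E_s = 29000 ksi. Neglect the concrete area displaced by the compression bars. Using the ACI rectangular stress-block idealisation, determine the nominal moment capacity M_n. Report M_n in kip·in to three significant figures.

M_n ≈ 6100 kip·in

Assume both steels yield.
a = (A_s − A'_s) f_y/(0.85 f'_c b) = (5.95 − 0.95) × 60/(0.85 × 4 × 10.9) = 8.095 in.
c = a/β₁ = 8.095/0.85 = 9.524 in; ε'_s = 0.003(c − d')/c = 0.0022 ≥ ε_y = 0.0021, so the compression steel yields.
M_n = (A_s − A'_s) f_y (d − a/2) + A'_s f_y (d − d') = 300 × (20.9 − 4.0475) + 57 × (20.9 − 2.6) = 5055.8 + 1043.1 = 6098.9 kip·in.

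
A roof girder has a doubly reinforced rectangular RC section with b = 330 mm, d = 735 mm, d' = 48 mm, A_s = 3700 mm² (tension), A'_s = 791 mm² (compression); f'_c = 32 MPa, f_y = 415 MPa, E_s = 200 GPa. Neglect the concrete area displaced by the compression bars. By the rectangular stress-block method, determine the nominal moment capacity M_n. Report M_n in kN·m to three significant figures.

M_n ≈ 1030 kN·m

Assume both tension and compression steel yield.
Net tension couple steel: A_s − A'_s = 2909 mm².
a = (A_s − A'_s) f_y / (0.85 f'_c b) = 1207235/(0.85 × 32 × 330) = 134.50 mm.
c = a/β₁ = 134.50/0.821 = 163.82 mm; ε'_s = 0.003(c − d')/c = 0.0021 ≥ f_y/E_s = 0.0021, so compression steel does yield.
M_n = (A_s − A'_s) f_y (d − a/2) + A'_s f_y (d − d') = [1207235 × (735 − 67.25) + 328265 × (735 − 48)] × 10⁻⁶ = 806.13 + 225.52 = 1031.65 kN·m.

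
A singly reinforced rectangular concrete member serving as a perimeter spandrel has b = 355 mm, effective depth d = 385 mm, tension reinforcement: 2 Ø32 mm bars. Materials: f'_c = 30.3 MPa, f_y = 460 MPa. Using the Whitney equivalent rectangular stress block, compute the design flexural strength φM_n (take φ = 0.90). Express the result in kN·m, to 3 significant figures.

A_s = 2 × 804 = 1608 mm².
T = A_s f_y = 1608 × 460 = 739680 N = 739.68 kN.
From C = T: a = T/(0.85 f'_c b) = 739680/(0.85 × 30.3 × 355) = 80.90 mm.
M_n = T(d − a/2) = 739.68 kN × (385 − 40.45) mm = 254.86 kN·m.
φM_n = 0.90 × 254.86 = 229.37 kN·m.

φM_n ≈ 229 kN·m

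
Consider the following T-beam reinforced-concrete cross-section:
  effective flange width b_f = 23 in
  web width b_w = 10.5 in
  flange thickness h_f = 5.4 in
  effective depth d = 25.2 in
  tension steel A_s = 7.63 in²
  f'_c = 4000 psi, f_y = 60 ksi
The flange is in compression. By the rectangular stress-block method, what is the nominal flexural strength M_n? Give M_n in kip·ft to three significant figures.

Tension: T = A_s f_y = 7.63 × 60 = 457.8 kips.
Try a within the flange: a = T/(0.85 f'_c b_f) = 457.8/(0.85 × 4 × 23) = 5.854 in.
a = 5.854 > h_f = 5.4 in: the block extends into the web. Split into flange-overhang and web parts.
C_f = 0.85 f'_c (b_f − b_w) h_f = 0.85 × 4 × (23 − 10.5) × 5.4 = 229.5 kips.
Remaining web compression depth: a_w = (T − C_f)/(0.85 f'_c b_w) = (457.8 − 229.5)/(0.85 × 4 × 10.5) = 6.395 in.
M_n = C_f(d − h_f/2) + (T − C_f)(d − a_w/2) = 229.5 × (25.2 − 2.7) + 228.3 × (25.2 − 3.1975) = 5163.8 + 5023.2 = 10187.0 kip·in.
M_n = 10187.0/12 = 848.92 kip·ft.

M_n ≈ 849 kip·ft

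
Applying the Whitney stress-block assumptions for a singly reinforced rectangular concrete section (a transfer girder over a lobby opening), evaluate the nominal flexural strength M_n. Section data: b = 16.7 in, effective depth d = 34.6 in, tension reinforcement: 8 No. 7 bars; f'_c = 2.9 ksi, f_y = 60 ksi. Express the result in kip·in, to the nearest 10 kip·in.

M_n ≈ 8960 kip·in

A_s = 8 × 0.6 = 4.8 in².
T = A_s f_y = 4.8 × 60 = 288 kips.
a = T/(0.85 f'_c b) = 288/(0.85 × 2.9 × 16.7) = 6.996 in.
M_n = T(d − a/2) = 288 × (34.6 − 3.498) = 8957.4 kip·in.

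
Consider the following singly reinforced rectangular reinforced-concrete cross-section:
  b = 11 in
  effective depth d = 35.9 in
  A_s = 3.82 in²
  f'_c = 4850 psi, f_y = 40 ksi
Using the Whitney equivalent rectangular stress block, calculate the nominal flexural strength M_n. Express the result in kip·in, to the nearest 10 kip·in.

M_n ≈ 5230 kip·in

T = A_s f_y = 3.82 × 40 = 152.8 kips.
a = T/(0.85 f'_c b) = 152.8/(0.85 × 4.85 × 11) = 3.370 in.
M_n = T(d − a/2) = 152.8 × (35.9 − 1.685) = 5228.1 kip·in.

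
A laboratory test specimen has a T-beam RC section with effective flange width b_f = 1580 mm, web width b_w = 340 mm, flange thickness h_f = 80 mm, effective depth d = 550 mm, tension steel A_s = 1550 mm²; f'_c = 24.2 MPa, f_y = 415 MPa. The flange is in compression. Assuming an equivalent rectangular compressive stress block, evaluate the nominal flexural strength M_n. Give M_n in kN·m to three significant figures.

M_n ≈ 347 kN·m

Tension: T = A_s f_y = 1550 × 415 = 643250 N.
Try a within the flange: a = T/(0.85 f'_c b_f) = 643250/(0.85 × 24.2 × 1580) = 19.79 mm.
Since a = 19.79 ≤ h_f = 80 mm, the stress block lies entirely in the flange; analyse as a rectangular beam of width b_f.
M_n = T(d − a/2) = 643250 × (550 − 9.895) = 347.42 × 10⁶ N·mm.
M_n = 347.42 kN·m.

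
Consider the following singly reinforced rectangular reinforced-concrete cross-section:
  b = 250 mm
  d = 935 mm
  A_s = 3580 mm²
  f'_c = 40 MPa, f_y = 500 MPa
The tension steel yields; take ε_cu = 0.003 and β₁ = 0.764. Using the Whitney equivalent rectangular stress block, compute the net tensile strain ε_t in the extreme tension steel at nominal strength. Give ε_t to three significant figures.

ε_t ≈ 0.00718

a = A_s f_y/(0.85 f'_c b) = 210.59 mm.
β₁ = 0.764, so c = a/β₁ = 210.59/0.764 = 275.64 mm.
From the linear strain diagram with ε_cu = 0.003: ε_t = 0.003 (d − c)/c = 0.003 × (935 − 275.64)/275.64 = 0.00718.
Since ε_t ≥ 0.005, the section is tension-controlled.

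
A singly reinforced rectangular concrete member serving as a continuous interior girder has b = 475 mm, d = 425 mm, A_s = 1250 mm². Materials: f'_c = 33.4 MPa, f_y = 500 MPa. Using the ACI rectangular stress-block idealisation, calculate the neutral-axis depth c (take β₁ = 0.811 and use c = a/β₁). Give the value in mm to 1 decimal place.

T = A_s f_y = 1250 × 500 = 625000 N = 625 kN.
Setting C = 0.85 f'_c a b equal to T: a = 625000/(0.85 × 33.4 × 475) = 46.347 mm.
With β₁ = 0.811, c = a/β₁ = 46.347/0.811 = 57.1 mm.

c ≈ 57.1 mm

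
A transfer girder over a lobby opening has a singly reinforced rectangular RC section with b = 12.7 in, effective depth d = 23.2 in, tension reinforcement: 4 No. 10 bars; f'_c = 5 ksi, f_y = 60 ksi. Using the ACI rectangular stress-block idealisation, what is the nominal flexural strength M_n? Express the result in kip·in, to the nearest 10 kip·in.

A_s = 4 × 1.27 = 5.08 in².
T = A_s f_y = 5.08 × 60 = 304.8 kips.
a = T/(0.85 f'_c b) = 304.8/(0.85 × 5 × 12.7) = 5.647 in.
M_n = T(d − a/2) = 304.8 × (23.2 − 2.8235) = 6210.8 kip·in.

M_n ≈ 6210 kip·in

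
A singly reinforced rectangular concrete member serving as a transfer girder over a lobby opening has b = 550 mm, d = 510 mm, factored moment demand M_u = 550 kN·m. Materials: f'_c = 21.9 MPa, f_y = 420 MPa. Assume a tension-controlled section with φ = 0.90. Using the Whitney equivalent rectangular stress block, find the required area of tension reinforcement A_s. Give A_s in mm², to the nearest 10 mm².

M_n = M_u/φ = 550/0.90 = 611.111 kN·m.
With M_n = 0.85 f'_c a b (d − a/2), solve the quadratic for a:
a = d − √(d² − 2M_n/(0.85 f'_c b)) = 510 − √(510² − 2 × 611.111×10⁶/(0.85 × 21.9 × 550)) = 134.87 mm.
A_s = 0.85 f'_c a b / f_y = 0.85 × 21.9 × 134.87 × 550 / 420 = 3287.7 mm².

A_s ≈ 3290 mm²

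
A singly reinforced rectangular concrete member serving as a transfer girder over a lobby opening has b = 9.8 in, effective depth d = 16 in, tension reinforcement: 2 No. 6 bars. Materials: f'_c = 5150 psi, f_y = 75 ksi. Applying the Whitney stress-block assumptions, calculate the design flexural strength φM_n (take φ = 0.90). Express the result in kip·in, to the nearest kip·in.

φM_n ≈ 905 kip·in

A_s = 2 × 0.44 = 0.88 in².
T = A_s f_y = 0.88 × 75 = 66 kips.
a = T/(0.85 f'_c b) = 66/(0.85 × 5.15 × 9.8) = 1.538 in.
M_n = T(d − a/2) = 66 × (16 − 0.769) = 1005.2 kip·in.
φM_n = 0.90 × 1005.2 = 904.7 kip·in.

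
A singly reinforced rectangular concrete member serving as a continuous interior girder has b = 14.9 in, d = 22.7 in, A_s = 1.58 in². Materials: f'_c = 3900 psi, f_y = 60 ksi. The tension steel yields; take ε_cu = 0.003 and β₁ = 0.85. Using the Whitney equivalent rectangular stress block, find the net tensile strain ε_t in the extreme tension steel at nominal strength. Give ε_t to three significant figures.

a = A_s f_y/(0.85 f'_c b) = 1.919 in.
β₁ = 0.85, so c = a/β₁ = 1.919/0.85 = 2.258 in.
From the linear strain diagram with ε_cu = 0.003: ε_t = 0.003 (d − c)/c = 0.003 × (22.7 − 2.258)/2.258 = 0.0272.
Since ε_t ≥ 0.005, the section is tension-controlled.

ε_t ≈ 0.0272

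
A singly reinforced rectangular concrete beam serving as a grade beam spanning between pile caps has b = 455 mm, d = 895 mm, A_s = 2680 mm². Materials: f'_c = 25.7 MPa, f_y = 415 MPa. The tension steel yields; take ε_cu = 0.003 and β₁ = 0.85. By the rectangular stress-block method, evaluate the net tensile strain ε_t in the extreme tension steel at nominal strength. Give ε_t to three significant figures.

ε_t ≈ 0.0174

a = A_s f_y/(0.85 f'_c b) = 111.90 mm.
β₁ = 0.85, so c = a/β₁ = 111.90/0.85 = 131.65 mm.
From the linear strain diagram with ε_cu = 0.003: ε_t = 0.003 (d − c)/c = 0.003 × (895 − 131.65)/131.65 = 0.0174.
Since ε_t ≥ 0.005, the section is tension-controlled.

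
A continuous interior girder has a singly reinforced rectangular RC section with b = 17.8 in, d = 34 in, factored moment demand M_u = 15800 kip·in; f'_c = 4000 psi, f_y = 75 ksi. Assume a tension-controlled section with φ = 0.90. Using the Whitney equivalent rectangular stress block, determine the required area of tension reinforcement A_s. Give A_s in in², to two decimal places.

M_n = M_u/φ = 15800/0.90 = 17555.6 kip·in.
From M_n = 0.85 f'_c a b (d − a/2):
a = d − √(d² − 2M_n/(0.85 f'_c b)) = 34 − √(34² − 2 × 17555.6/(0.85 × 4 × 17.8)) = 10.003 in.
A_s = 0.85 f'_c a b / f_y = 0.85 × 4 × 10.003 × 17.8 / 75 = 8.072 in².

A_s ≈ 8.07 in²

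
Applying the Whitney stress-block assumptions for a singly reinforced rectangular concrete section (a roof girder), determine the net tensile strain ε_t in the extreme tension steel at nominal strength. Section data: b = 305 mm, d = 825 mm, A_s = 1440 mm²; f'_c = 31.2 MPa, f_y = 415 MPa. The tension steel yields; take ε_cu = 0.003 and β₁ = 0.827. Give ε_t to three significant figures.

a = A_s f_y/(0.85 f'_c b) = 73.88 mm.
β₁ = 0.827, so c = a/β₁ = 73.88/0.827 = 89.33 mm.
From the linear strain diagram with ε_cu = 0.003: ε_t = 0.003 (d − c)/c = 0.003 × (825 − 89.33)/89.33 = 0.0247.
Since ε_t ≥ 0.005, the section is tension-controlled.

ε_t ≈ 0.0247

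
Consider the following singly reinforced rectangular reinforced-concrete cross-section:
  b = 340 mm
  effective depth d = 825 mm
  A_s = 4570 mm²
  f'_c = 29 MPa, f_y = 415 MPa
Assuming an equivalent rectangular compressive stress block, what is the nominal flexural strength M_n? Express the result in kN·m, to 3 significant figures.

T = A_s f_y = 4570 × 415 = 1896550 N = 1896.55 kN.
From C = T: a = T/(0.85 f'_c b) = 1896550/(0.85 × 29 × 340) = 226.29 mm.
M_n = T(d − a/2) = 1896.55 kN × (825 − 113.145) mm = 1350.07 kN·m.

M_n ≈ 1350 kN·m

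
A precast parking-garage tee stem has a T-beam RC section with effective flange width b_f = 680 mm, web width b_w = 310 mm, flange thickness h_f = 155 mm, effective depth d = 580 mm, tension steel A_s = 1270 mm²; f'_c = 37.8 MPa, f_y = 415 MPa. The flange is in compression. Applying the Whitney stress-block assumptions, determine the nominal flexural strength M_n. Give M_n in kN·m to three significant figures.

M_n ≈ 299 kN·m

Tension: T = A_s f_y = 1270 × 415 = 527050 N.
Try a within the flange: a = T/(0.85 f'_c b_f) = 527050/(0.85 × 37.8 × 680) = 24.12 mm.
Since a = 24.12 ≤ h_f = 155 mm, the stress block lies entirely in the flange; analyse as a rectangular beam of width b_f.
M_n = T(d − a/2) = 527050 × (580 − 12.06) = 299.33 × 10⁶ N·mm.
M_n = 299.33 kN·m.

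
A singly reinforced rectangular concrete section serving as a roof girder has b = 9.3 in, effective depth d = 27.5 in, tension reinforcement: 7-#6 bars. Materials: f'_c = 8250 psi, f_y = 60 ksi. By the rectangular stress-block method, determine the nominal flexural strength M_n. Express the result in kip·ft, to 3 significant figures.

A_s = 7 × 0.44 = 3.08 in².
T = A_s f_y = 3.08 × 60 = 184.8 kips.
a = T/(0.85 f'_c b) = 184.8/(0.85 × 8.25 × 9.3) = 2.834 in.
M_n = T(d − a/2) = 184.8 × (27.5 − 1.417) = 4820.1 kip·in = 4820.1/12 = 401.68 kip·ft.

M_n ≈ 402 kip·ft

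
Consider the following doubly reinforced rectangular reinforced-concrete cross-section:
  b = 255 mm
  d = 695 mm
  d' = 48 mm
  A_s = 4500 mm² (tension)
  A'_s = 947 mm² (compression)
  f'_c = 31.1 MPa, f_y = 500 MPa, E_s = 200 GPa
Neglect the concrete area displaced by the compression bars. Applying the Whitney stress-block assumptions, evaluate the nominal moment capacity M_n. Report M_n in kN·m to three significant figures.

Assume both tension and compression steel yield.
Net tension couple steel: A_s − A'_s = 3553 mm².
a = (A_s − A'_s) f_y / (0.85 f'_c b) = 1776500/(0.85 × 31.1 × 255) = 263.54 mm.
c = a/β₁ = 263.54/0.828 = 318.29 mm; ε'_s = 0.003(c − d')/c = 0.0025 ≥ f_y/E_s = 0.0025, so compression steel does yield.
M_n = (A_s − A'_s) f_y (d − a/2) + A'_s f_y (d − d') = [1776500 × (695 − 131.77) + 473500 × (695 − 48)] × 10⁻⁶ = 1000.58 + 306.35 = 1306.93 kN·m.

M_n ≈ 1310 kN·m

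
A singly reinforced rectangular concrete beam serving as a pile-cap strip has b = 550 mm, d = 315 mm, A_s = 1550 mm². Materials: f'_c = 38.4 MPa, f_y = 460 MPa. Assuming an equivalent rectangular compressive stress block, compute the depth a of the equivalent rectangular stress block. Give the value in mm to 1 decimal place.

T = A_s f_y = 1550 × 460 = 713000 N = 713 kN.
Setting C = 0.85 f'_c a b equal to T: a = 713000/(0.85 × 38.4 × 550) = 39.7 mm.

a ≈ 39.7 mm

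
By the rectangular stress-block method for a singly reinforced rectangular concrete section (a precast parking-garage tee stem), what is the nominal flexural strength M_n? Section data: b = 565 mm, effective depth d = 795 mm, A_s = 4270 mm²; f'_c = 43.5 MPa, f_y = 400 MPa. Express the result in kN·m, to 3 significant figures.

T = A_s f_y = 4270 × 400 = 1708000 N = 1708 kN.
From C = T: a = T/(0.85 f'_c b) = 1708000/(0.85 × 43.5 × 565) = 81.76 mm.
M_n = T(d − a/2) = 1708 kN × (795 − 40.88) mm = 1288.04 kN·m.

M_n ≈ 1290 kN·m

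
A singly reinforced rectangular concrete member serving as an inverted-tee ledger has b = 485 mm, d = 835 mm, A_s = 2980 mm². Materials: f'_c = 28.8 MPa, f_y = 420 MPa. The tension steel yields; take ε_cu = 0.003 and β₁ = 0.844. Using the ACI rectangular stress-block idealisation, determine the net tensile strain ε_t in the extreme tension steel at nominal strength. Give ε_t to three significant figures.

ε_t ≈ 0.0171

a = A_s f_y/(0.85 f'_c b) = 105.42 mm.
β₁ = 0.844, so c = a/β₁ = 105.42/0.844 = 124.91 mm.
From the linear strain diagram with ε_cu = 0.003: ε_t = 0.003 (d − c)/c = 0.003 × (835 − 124.91)/124.91 = 0.0171.
Since ε_t ≥ 0.005, the section is tension-controlled.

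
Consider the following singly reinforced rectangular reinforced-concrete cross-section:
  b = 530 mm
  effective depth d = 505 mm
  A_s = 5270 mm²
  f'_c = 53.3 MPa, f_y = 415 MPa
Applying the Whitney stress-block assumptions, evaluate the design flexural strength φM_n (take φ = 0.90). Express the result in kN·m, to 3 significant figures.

φM_n ≈ 904 kN·m

T = A_s f_y = 5270 × 415 = 2187050 N = 2187.05 kN.
From C = T: a = T/(0.85 f'_c b) = 2187050/(0.85 × 53.3 × 530) = 91.08 mm.
M_n = T(d − a/2) = 2187.05 kN × (505 − 45.54) mm = 1004.86 kN·m.
φM_n = 0.90 × 1004.86 = 904.37 kN·m.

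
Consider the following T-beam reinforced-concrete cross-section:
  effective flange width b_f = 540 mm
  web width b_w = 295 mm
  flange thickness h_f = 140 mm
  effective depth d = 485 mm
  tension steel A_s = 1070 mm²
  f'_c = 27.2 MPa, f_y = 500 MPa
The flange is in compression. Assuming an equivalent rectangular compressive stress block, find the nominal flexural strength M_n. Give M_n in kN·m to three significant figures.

M_n ≈ 248 kN·m

Tension: T = A_s f_y = 1070 × 500 = 535000 N.
Try a within the flange: a = T/(0.85 f'_c b_f) = 535000/(0.85 × 27.2 × 540) = 42.85 mm.
Since a = 42.85 ≤ h_f = 140 mm, the stress block lies entirely in the flange; analyse as a rectangular beam of width b_f.
M_n = T(d − a/2) = 535000 × (485 − 21.425) = 248.01 × 10⁶ N·mm.
M_n = 248.01 kN·m.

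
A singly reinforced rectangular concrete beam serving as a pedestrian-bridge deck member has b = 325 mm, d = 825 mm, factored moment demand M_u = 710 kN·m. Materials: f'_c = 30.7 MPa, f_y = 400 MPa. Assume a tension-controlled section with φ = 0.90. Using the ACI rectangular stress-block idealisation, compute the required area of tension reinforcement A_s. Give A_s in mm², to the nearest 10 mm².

M_n = M_u/φ = 710/0.90 = 788.889 kN·m.
With M_n = 0.85 f'_c a b (d − a/2), solve the quadratic for a:
a = d − √(d² − 2M_n/(0.85 f'_c b)) = 825 − √(825² − 2 × 788.889×10⁶/(0.85 × 30.7 × 325)) = 121.73 mm.
A_s = 0.85 f'_c a b / f_y = 0.85 × 30.7 × 121.73 × 325 / 400 = 2580.9 mm².

A_s ≈ 2580 mm²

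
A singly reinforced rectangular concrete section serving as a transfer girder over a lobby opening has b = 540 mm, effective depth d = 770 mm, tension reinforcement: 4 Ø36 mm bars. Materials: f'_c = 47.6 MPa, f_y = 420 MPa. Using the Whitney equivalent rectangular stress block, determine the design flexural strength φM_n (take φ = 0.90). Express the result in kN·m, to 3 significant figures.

φM_n ≈ 1120 kN·m

A_s = 4 × 1018 = 4072 mm².
T = A_s f_y = 4072 × 420 = 1710240 N = 1710.24 kN.
From C = T: a = T/(0.85 f'_c b) = 1710240/(0.85 × 47.6 × 540) = 78.28 mm.
M_n = T(d − a/2) = 1710.24 kN × (770 − 39.14) mm = 1249.95 kN·m.
φM_n = 0.90 × 1249.95 = 1124.96 kN·m.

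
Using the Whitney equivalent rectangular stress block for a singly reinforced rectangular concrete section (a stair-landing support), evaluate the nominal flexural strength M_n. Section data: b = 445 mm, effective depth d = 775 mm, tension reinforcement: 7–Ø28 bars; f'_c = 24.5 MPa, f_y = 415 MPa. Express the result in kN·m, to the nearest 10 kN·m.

A_s = 7 × 616 = 4312 mm².
T = A_s f_y = 4312 × 415 = 1789480 N = 1789.48 kN.
From C = T: a = T/(0.85 f'_c b) = 1789480/(0.85 × 24.5 × 445) = 193.10 mm.
M_n = T(d − a/2) = 1789.48 kN × (775 − 96.55) mm = 1214.07 kN·m.

M_n ≈ 1210 kN·m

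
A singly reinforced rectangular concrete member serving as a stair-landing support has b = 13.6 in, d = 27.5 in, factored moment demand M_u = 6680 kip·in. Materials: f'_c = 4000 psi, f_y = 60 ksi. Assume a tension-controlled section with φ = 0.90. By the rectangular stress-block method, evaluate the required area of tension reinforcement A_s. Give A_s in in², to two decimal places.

A_s ≈ 5.12 in²

M_n = M_u/φ = 6680/0.90 = 7422.22 kip·in.
From M_n = 0.85 f'_c a b (d − a/2):
a = d − √(d² − 2M_n/(0.85 f'_c b)) = 27.5 − √(27.5² − 2 × 7422.22/(0.85 × 4 × 13.6)) = 6.638 in.
A_s = 0.85 f'_c a b / f_y = 0.85 × 4 × 6.638 × 13.6 / 60 = 5.116 in².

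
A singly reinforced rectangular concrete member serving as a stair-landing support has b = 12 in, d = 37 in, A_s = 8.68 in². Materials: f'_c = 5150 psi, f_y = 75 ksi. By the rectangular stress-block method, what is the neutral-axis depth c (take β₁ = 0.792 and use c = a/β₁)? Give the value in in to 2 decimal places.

c ≈ 15.65 in

T = A_s f_y = 8.68 × 75 = 651 kips.
a = T/(0.85 f'_c b) = 651/(0.85 × 5.15 × 12) = 12.3929 in.
With β₁ = 0.792, c = a/β₁ = 12.3929/0.792 = 15.65 in.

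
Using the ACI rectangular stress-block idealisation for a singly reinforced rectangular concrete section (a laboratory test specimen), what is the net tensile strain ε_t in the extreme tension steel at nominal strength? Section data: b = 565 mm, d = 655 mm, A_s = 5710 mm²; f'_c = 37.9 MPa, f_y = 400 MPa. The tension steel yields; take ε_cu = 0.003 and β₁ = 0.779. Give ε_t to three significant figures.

a = A_s f_y/(0.85 f'_c b) = 125.48 mm.
β₁ = 0.779, so c = a/β₁ = 125.48/0.779 = 161.08 mm.
From the linear strain diagram with ε_cu = 0.003: ε_t = 0.003 (d − c)/c = 0.003 × (655 − 161.08)/161.08 = 0.00920.
Since ε_t ≥ 0.005, the section is tension-controlled.

ε_t ≈ 0.00920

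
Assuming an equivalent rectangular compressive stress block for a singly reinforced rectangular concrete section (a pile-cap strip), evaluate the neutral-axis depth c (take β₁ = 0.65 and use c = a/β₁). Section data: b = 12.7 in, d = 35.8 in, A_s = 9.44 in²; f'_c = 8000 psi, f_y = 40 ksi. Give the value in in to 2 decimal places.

c ≈ 6.73 in

T = A_s f_y = 9.44 × 40 = 377.6 kips.
a = T/(0.85 f'_c b) = 377.6/(0.85 × 8 × 12.7) = 4.3724 in.
With β₁ = 0.65, c = a/β₁ = 4.3724/0.65 = 6.73 in.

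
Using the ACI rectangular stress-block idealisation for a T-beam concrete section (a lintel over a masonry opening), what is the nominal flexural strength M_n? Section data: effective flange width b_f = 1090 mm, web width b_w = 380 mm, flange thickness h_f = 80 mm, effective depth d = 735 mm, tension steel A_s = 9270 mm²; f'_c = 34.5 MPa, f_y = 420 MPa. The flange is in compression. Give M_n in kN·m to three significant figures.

Tension: T = A_s f_y = 9270 × 420 = 3893400 N.
Try a within the flange: a = T/(0.85 f'_c b_f) = 3893400/(0.85 × 34.5 × 1090) = 121.80 mm.
a = 121.80 > h_f = 80 mm: the block extends into the web. Split into flange-overhang and web parts.
C_f = 0.85 f'_c (b_f − b_w) h_f = 0.85 × 34.5 × (1090 − 380) × 80 = 1665660 N.
Remaining web compression depth: a_w = (T − C_f)/(0.85 f'_c b_w) = (3893400 − 1665660)/(0.85 × 34.5 × 380) = 199.91 mm.
M_n = C_f(d − h_f/2) + (T − C_f)(d − a_w/2) = 1665660 × (735 − 40) + 2227740 × (735 − 99.955) = 1157.63 + 1414.72 = 2572.35 × 10⁶ N·mm.
M_n = 2572.35 kN·m.

M_n ≈ 2570 kN·m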